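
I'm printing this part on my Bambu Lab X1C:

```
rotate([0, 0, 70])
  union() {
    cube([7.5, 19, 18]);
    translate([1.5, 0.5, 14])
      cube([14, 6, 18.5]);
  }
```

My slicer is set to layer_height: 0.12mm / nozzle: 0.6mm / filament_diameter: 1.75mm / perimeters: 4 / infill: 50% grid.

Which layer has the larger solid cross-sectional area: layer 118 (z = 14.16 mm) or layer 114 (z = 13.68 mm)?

Layer 118 (z = 14.16): the cube is present — its section is the full 7.5×19 rectangle (area 142.50 mm²); the 14×6 cube at (1.5, 0.5) contributes its full rectangle (area 84.00 mm²); Combining (union): the regions partially overlap — summed areas 226.50 mm² minus the doubly-counted overlap 36.00 mm² gives 190.50 mm² — area = 190.50 mm²; (whole slice rotated 70° about Z — lengths, areas and connectivity unchanged). So its area = 190.50 mm². Layer 114 (z = 13.68): the 7.5×19 cube contributes its full rectangle (area 142.50 mm²); the cube at (1.5, 0.5) is absent (z outside [14, 32.5]); Combining (union): only the 7.5×19 cube is present, so the union is just that shape — area = 142.50 mm²; (whole slice rotated 70° about Z — lengths, areas and connectivity unchanged). So its area = 142.50 mm². Layer 118 is larger (190.50 vs 142.50 mm²).

layer 118 (z = 14.16 mm)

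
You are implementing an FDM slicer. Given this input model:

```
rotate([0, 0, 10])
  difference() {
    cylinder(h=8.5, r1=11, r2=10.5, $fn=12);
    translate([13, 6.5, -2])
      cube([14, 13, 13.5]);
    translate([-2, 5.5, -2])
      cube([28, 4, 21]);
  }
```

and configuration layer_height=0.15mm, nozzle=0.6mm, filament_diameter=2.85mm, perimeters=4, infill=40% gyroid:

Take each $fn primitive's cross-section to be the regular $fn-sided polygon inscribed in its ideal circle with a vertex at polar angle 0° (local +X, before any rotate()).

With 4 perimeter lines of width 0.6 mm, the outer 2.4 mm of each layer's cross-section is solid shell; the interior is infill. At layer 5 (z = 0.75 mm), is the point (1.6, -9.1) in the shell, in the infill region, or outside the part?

shell

At z = 0.75 mm: the cone contributes a regular 12-gon of circumradius 10.956 (interpolated between r1=11 and r2=10.5 at t=0.088); the 14×13 cube at (13, 6.5) contributes its full rectangle; the cube at (-2, 5.5) (footprint 28×4) is included at this height; Subtracting the remaining from the first: starting from the cone, the 14×13 cube at (13, 6.5) misses the remaining region (no effect); the 28×4 cube at (-2, 5.5) partially overlaps it — only the 37.86 mm² overlap (of its 112.00 mm²) is removed, clipping the outline — 1 connected region; (rotated 10° about Z; rotation is an isometry so areas/perimeters/island counts are preserved). Overall, the cross-section is a single solid region. Undo the 10° rotation: the query point maps to (-0.005, -9.240) in the un-rotated model frame. The nearest boundary edge runs (-0.00, -10.96)→(-5.48, -9.49); distance from the point to it = 1.66 mm. The point is inside the cross-section, 1.66 mm from the nearest boundary — within the 2.4 mm shell band (4 × 0.6).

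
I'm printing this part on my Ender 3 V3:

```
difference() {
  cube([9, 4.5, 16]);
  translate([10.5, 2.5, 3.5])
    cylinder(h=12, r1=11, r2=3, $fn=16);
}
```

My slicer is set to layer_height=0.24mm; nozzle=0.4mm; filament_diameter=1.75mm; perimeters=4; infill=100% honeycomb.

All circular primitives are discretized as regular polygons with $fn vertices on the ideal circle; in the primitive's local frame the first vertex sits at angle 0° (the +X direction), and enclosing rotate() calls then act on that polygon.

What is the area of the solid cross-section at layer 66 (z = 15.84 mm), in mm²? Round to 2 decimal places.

40.50 mm²

At z = 15.84 mm: the cube is present — its section is the full 9×4.5 rectangle (area 40.50 mm²); the cone at (10.5, 2.5) is not intersected at this z (z outside [3.5, 15.5]); After the difference (first − rest): none of the subtracted shapes is present at this height, so the 9×4.5 cube is unchanged — area = 40.50 mm². Overall, the cross-section is a single solid region. Net area = 40.50 mm².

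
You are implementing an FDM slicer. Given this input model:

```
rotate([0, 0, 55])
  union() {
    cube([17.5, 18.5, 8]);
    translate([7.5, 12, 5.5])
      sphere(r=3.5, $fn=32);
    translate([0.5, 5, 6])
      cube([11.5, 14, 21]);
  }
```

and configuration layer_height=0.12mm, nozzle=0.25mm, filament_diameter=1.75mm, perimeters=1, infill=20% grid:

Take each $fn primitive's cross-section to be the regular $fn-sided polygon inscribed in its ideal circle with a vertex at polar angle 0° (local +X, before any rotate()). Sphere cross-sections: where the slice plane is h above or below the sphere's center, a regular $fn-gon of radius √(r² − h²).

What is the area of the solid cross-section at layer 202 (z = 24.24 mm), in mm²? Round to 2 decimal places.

At z = 24.24 mm: the cube is absent (z outside [0, 8]); the sphere at (7.5, 12) does not reach this height (|z−center|=18.740 > r=3.5); the cube at (0.5, 5) (footprint 11.5×14) is included at this height (area 161.00 mm²); Merging all regions: only the 11.5×14 cube at (0.5, 5) is present, so the union is just that shape — area = 161.00 mm²; (whole slice rotated 55° about Z — lengths, areas and connectivity unchanged). Overall, the cross-section is a single solid region. Net area = 161.00 mm².

161.00 mm²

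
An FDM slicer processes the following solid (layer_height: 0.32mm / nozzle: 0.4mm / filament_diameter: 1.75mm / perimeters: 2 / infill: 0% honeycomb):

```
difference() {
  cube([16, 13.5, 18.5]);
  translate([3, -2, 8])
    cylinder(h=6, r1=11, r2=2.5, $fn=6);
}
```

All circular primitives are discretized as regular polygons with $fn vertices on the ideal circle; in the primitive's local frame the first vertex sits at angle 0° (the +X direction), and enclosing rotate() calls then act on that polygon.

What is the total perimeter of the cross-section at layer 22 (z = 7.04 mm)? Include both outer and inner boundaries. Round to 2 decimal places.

At z = 7.04 mm: the 16×13.5 cube contributes its full rectangle (perimeter 59.00 mm); the cone at (3, -2) is absent (z outside [8, 14]); Subtracting the remaining from the first: none of the subtracted shapes is present at this height, so the 16×13.5 cube is unchanged — boundary = 59.00 mm. Overall, the cross-section is a single solid region. Total boundary length (outer) = 59.00 mm.

59.00 mm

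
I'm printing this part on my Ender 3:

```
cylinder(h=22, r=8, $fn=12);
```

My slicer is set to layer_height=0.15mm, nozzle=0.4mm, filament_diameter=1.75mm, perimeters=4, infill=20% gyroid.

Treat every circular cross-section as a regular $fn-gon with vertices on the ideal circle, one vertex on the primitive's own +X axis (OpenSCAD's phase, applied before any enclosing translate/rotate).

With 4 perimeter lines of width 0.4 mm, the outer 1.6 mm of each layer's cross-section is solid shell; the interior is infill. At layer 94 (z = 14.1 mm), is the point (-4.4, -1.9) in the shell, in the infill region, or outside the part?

At z = 14.1 mm: the r=8 cylinder contributes a regular 12-gon of circumradius 8. Overall, the cross-section is a single solid region. The nearest boundary edge runs (-8.00, 0.00)→(-6.93, -4.00); distance from the point to it = 2.99 mm. The point is inside the cross-section and 2.99 mm from the nearest boundary — more than the 1.6 mm shell width (4 × 0.4), so it's in the infill interior.

infill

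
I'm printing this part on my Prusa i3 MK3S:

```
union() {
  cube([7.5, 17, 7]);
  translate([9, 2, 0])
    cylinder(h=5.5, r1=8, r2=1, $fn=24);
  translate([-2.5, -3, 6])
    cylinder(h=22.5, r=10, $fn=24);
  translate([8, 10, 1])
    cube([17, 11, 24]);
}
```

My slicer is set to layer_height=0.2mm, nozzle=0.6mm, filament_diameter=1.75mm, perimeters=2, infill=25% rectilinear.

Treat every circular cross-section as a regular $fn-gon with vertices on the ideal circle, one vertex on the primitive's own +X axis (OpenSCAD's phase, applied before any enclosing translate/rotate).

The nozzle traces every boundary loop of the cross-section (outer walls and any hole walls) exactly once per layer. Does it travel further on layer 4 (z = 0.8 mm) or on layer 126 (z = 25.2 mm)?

layer 4 (z = 0.8 mm)

Layer 4 (z = 0.8): the cube is present — its section is the full 7.5×17 rectangle (perimeter 49.00 mm); the cone at (9, 2): at t=0.145 of its height the radius interpolates to r₁+(r₂−r₁)t = 6.982, giving a regular 24-gon of that circumradius (perimeter = 2·24·6.982·sin(180°/24) = 43.74 mm); the cylinder at (-2.5, -3) is not intersected at this z (z outside [6, 28.5]); the cube at (8, 10) is absent (z outside [1, 25]); Merging all regions: the regions partially overlap (shared area 38.22 mm²), so the edge portions inside another operand are dropped and the merged outline is re-measured after clipping — boundary = 67.34 mm. So its perimeter = 67.34 mm. Layer 126 (z = 25.2): the cube is not intersected at this z (z outside [0, 7]); the cone at (9, 2) is absent (z outside [0, 5.5]); the cylinder at (-2.5, -3): section is a regular 24-gon, circumradius r=10 (perimeter = 2·24·10.000·sin(180°/24) = 62.65 mm); the cube at (8, 10) is not intersected at this z (z outside [1, 25]); Merging all regions: only the r=10 cylinder at (-2.5, -3) is present, so the union is just that shape — boundary = 62.65 mm. So its perimeter = 62.65 mm. Layer 4 is larger (67.34 vs 62.65 mm).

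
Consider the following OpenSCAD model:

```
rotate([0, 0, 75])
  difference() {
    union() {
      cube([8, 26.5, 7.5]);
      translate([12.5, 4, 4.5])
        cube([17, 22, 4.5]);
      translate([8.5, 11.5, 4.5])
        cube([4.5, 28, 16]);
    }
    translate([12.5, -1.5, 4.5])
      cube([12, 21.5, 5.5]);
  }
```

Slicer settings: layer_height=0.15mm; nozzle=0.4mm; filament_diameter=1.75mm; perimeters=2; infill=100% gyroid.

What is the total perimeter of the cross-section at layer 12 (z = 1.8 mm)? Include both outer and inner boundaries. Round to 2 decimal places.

At z = 1.8 mm: the cube (footprint 8×26.5) is included at this height (perimeter 69.00 mm); the cube at (12.5, 4) is absent (z outside [4.5, 9]); the cube at (8.5, 11.5) is not intersected at this z (z outside [4.5, 20.5]); Merging all regions: only the 8×26.5 cube is present, so the union is just that shape — boundary = 69.00 mm; the cube at (12.5, -1.5) does not reach this height (z outside [4.5, 10]); After the difference (first − rest): none of the subtracted shapes is present at this height, so the result so far is unchanged — boundary = 69.00 mm; (rotated 75° about Z; rotation is an isometry so areas/perimeters/island counts are preserved). Overall, the cross-section is a single solid region. Total boundary length (outer) = 69.00 mm.

69.00 mm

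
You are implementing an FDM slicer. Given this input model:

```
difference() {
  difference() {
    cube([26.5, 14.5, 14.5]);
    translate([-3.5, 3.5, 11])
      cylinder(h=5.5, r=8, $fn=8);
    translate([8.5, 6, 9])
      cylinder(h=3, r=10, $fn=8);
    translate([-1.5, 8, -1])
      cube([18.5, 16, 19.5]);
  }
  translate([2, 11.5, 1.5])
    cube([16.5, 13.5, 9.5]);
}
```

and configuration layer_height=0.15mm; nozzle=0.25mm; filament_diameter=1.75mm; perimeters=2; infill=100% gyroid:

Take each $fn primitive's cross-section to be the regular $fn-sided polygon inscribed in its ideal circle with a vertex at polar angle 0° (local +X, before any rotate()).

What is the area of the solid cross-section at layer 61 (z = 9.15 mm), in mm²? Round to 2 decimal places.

At z = 9.15 mm: the 26.5×14.5 cube contributes its full rectangle (area 384.25 mm²); the cylinder at (-3.5, 3.5) is not intersected at this z (z outside [11, 16.5]); the cylinder at (8.5, 6): section is a regular 8-gon, circumradius r=10 (area = (8/2)·10.000²·sin(360°/8) = 282.84 mm²); the cube at (-1.5, 8) (footprint 18.5×16) is included at this height (area 296.00 mm²); Subtracting the remaining from the first: starting from the 26.5×14.5 cube (384.25 mm²), the r=10 cylinder at (8.5, 6) partially overlaps it — only the 235.65 mm² overlap (of its 282.84 mm²) is removed, clipping the outline; the 18.5×16 cube at (-1.5, 8) partially overlaps it — only the 13.94 mm² overlap (of its 296.00 mm²) is removed, clipping the outline — area = 134.66 mm²; the cube at (2, 11.5) (footprint 16.5×13.5) is included at this height (area 222.75 mm²); After the difference (first − rest): starting from that combined region (134.66 mm²), the 16.5×13.5 cube at (2, 11.5) partially overlaps it — only the 4.50 mm² overlap (of its 222.75 mm²) is removed, clipping the outline — area = 130.16 mm². Overall, the cross-section has 2 separate islands. Net area = 130.16 mm².

130.16 mm²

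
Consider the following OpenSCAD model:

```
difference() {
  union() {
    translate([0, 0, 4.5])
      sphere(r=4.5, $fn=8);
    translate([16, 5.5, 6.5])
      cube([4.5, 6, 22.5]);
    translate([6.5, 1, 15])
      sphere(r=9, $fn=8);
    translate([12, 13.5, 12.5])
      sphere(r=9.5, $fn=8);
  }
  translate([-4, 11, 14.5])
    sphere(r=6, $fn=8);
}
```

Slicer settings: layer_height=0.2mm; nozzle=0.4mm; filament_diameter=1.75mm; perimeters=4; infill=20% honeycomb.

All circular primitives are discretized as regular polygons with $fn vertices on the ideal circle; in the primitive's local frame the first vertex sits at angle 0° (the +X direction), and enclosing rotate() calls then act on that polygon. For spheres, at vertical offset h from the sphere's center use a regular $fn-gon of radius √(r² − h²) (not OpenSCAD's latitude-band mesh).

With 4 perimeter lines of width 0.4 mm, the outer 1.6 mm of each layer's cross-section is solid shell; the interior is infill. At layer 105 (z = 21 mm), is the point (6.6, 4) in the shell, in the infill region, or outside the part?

infill

At z = 21 mm: the sphere does not reach this height (|z−center|=16.500 > r=4.5); the cube at (16, 5.5) (footprint 4.5×6) is included at this height; the sphere at (6.5, 1): section is a regular 8-gon, circumradius = √(r²−h²) = √(9²−6²) = 6.708; the r=9.5 sphere at (12, 13.5) slices to a regular 8-gon of circumradius 4.243 (√(r²−h²) with h=8.5 from center); Merging all regions: the 3 present regions are separate (no shared area or edge), so areas and boundary lengths simply add and each stays a separate island — 3 connected regions; the sphere at (-4, 11) does not reach this height (|z−center|=6.500 > r=6); Subtracting the remaining from the first: none of the subtracted shapes is present at this height, so that combined region is unchanged — 3 connected regions. Overall, the cross-section has 3 separate islands. The nearest boundary edge runs (6.50, 7.71)→(11.24, 5.74); distance from the point to it = 3.39 mm. (Shell/infill is judged within the island containing the point — the largest one.) The point is inside the cross-section and 3.39 mm from the nearest boundary — more than the 1.6 mm shell width (4 × 0.4), so it's in the infill interior.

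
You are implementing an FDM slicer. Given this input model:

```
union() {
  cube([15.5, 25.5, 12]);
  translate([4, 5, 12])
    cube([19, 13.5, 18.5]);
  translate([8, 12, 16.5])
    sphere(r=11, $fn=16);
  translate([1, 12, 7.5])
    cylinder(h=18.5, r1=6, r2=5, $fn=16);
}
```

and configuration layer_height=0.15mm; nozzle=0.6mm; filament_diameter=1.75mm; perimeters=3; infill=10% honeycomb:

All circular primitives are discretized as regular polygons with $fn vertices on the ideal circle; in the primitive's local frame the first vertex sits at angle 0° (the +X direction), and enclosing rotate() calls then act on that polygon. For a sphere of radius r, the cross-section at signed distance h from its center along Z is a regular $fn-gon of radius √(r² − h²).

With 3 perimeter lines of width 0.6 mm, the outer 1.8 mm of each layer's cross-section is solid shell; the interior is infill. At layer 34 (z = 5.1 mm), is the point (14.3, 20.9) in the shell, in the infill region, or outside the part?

At z = 5.1 mm: the cube (footprint 15.5×25.5) is included at this height; the cube at (4, 5) is absent (z outside [12, 30.5]); the sphere at (8, 12) is absent (|z−center|=11.400 > r=11); the cone at (1, 12) is not intersected at this z (z outside [7.5, 26]); Taking the union: only the 15.5×25.5 cube is present, so the union is just that shape — 1 connected region. Overall, the cross-section is a single solid region. The nearest boundary edge runs (15.50, 0.00)→(15.50, 25.50); distance from the point to it = 1.20 mm. The point is inside the cross-section, 1.20 mm from the nearest boundary — within the 1.8 mm shell band (3 × 0.6).

shell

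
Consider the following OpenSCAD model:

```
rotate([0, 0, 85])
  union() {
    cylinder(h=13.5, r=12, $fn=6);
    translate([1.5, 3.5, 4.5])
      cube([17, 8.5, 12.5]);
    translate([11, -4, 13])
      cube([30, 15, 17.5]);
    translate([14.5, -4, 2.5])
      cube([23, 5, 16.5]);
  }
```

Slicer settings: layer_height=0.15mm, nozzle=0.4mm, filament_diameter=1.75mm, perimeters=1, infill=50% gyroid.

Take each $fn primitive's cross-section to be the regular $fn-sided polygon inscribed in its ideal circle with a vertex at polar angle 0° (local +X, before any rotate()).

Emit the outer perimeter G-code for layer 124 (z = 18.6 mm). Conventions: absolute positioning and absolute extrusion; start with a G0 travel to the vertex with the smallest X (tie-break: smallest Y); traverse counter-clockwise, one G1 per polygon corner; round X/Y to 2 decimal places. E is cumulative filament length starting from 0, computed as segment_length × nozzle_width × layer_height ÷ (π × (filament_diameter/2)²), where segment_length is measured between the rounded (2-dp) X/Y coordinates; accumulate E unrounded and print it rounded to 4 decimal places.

At z = 18.6 mm: the cylinder is not intersected at this z (z outside [0, 13.5]); the cube at (1.5, 3.5) is not intersected at this z (z outside [4.5, 17]); the 30×15 cube at (11, -4) contributes its full rectangle; the cube at (14.5, -4) (footprint 23×5) is included at this height; Taking the union: the 23×5 cube at (14.5, -4) lies entirely inside the 30×15 cube at (11, -4), so the union is just the 30×15 cube at (11, -4) — 1 connected region; (rotated 85° about Z; rotation is an isometry so areas/perimeters/island counts are preserved). The outline is a single polygon with 4 vertices. Extrusion per mm of travel: 0.4 × 0.15 / (π × 0.875²) = 0.024945. Accumulating E over each segment gives final E = 2.2449.

G0 X-10.00 Y11.92 Z18.60
G1 X4.94 Y10.61 E0.3741
G1 X7.56 Y40.50 E1.1226
G1 X-7.38 Y41.80 E1.4967
G1 X-10.00 Y11.92 E2.2449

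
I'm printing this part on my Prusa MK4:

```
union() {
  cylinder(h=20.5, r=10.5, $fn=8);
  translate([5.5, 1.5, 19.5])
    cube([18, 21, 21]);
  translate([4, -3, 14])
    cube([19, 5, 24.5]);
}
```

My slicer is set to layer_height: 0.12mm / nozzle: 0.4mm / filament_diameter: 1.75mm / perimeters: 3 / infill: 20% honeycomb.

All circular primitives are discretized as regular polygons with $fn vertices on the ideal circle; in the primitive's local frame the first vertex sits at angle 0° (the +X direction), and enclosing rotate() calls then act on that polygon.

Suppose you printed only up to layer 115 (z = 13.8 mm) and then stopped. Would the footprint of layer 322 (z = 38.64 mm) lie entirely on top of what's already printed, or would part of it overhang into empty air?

Compare the two slices. At z = 13.8: the cylinder: section is a regular 8-gon, circumradius r=10.5 (area = (8/2)·10.500²·sin(360°/8) = 311.83 mm²); the cube at (5.5, 1.5) is absent (z outside [19.5, 40.5]); the cube at (4, -3) does not reach this height (z outside [14, 38.5]); Combining (union): only the r=10.5 cylinder is present, so the union is just that shape — area = 311.83 mm². At z = 38.64: the cylinder does not reach this height (z outside [0, 20.5]); the cube at (5.5, 1.5) (footprint 18×21) is included at this height (area 378.00 mm²); the cube at (4, -3) is absent (z outside [14, 38.5]); Taking the union: only the 18×21 cube at (5.5, 1.5) is present, so the union is just that shape — area = 378.00 mm². Checking containment: at z = 38.64 the cross-section extends beyond the z = 13.8 cross-section by about 358.56 mm².

part overhangs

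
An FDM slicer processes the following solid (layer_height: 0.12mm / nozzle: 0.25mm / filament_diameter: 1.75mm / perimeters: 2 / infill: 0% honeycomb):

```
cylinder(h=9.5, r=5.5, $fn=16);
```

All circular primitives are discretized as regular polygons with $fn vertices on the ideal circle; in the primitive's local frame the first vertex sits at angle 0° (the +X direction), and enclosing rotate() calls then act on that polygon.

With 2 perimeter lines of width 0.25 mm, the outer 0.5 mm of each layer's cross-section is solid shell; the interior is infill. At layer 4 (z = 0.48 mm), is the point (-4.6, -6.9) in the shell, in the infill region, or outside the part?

outside

At z = 0.48 mm: the r=5.5 cylinder contributes a regular 16-gon of circumradius 5.5. Overall, the cross-section is a single solid region. The nearest boundary edge runs (-3.89, -3.89)→(-2.10, -5.08); distance from the point to it = 2.90 mm. The point is not inside any of the regions above, so it lies outside the cross-section (2.90 mm from the nearest boundary).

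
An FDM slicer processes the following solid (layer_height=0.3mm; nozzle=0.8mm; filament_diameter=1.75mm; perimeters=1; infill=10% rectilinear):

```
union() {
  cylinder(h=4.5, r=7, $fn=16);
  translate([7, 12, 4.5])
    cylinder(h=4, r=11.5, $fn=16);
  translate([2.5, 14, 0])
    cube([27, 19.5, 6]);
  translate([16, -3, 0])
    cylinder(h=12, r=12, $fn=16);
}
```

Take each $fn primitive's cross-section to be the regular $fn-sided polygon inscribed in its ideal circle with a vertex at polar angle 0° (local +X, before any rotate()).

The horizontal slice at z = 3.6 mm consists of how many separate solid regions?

At z = 3.6 mm: the r=7 cylinder contributes a regular 16-gon of circumradius 7; the cylinder at (7, 12) is not intersected at this z (z outside [4.5, 8.5]); the 27×19.5 cube at (2.5, 14) contributes its full rectangle; the r=12 cylinder at (16, -3) contributes a regular 16-gon of circumradius 12; Merging all regions: the regions partially overlap (shared area 15.01 mm²), so overlapping operands fuse into one piece — 2 connected regions. The result has 2 disconnected regions.

2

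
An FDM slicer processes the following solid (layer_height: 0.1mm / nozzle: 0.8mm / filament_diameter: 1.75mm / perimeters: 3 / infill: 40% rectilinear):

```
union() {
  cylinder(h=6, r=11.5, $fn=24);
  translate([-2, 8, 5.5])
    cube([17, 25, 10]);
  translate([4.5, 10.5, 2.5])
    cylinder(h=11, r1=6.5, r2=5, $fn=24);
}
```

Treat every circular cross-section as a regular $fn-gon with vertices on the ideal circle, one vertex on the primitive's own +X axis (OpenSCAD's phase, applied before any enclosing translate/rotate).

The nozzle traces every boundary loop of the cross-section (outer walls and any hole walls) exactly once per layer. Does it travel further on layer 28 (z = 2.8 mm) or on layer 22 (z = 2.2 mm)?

Layer 28 (z = 2.8): the cylinder: section is a regular 24-gon, circumradius r=11.5 (perimeter = 2·24·11.500·sin(180°/24) = 72.05 mm); the cube at (-2, 8) is not intersected at this z (z outside [5.5, 15.5]); the cone at (4.5, 10.5): at t=0.027 of its height the radius interpolates to r₁+(r₂−r₁)t = 6.459, giving a regular 24-gon of that circumradius (perimeter = 2·24·6.459·sin(180°/24) = 40.47 mm); Merging all regions: the regions partially overlap (shared area 57.11 mm²), so the edge portions inside another operand are dropped and the merged outline is re-measured after clipping — boundary = 82.93 mm. So its perimeter = 82.93 mm. Layer 22 (z = 2.2): the r=11.5 cylinder contributes a regular 24-gon of circumradius 11.5 (perimeter = 2·24·11.500·sin(180°/24) = 72.05 mm); the cube at (-2, 8) is absent (z outside [5.5, 15.5]); the cone at (4.5, 10.5) does not reach this height (z outside [2.5, 13.5]); Merging all regions: only the r=11.5 cylinder is present, so the union is just that shape — boundary = 72.05 mm. So its perimeter = 72.05 mm. Layer 28 is larger (82.93 vs 72.05 mm).

layer 28 (z = 2.8 mm)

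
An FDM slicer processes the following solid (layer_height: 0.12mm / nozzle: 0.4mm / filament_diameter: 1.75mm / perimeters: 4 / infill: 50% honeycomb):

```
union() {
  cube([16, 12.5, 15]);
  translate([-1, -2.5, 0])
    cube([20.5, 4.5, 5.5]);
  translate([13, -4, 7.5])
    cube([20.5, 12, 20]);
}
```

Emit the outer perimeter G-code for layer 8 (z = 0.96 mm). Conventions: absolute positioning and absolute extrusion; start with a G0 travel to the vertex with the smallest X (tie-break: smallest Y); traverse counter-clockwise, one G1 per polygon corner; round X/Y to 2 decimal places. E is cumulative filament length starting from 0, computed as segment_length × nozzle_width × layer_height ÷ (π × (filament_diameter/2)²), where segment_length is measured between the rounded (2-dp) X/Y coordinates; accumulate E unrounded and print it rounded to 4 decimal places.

At z = 0.96 mm: the cube (footprint 16×12.5) is included at this height; the cube at (-1, -2.5) (footprint 20.5×4.5) is included at this height; the cube at (13, -4) does not reach this height (z outside [7.5, 27.5]); Merging all regions: the regions partially overlap (shared area 32.00 mm²), so overlapping operands fuse into one piece — 1 connected region. The outline is a single polygon with 8 vertices. Extrusion per mm of travel: 0.4 × 0.12 / (π × 0.875²) = 0.019956. Accumulating E over each segment gives final E = 1.4169.

G0 X-1.00 Y-2.50 Z0.96
G1 X19.50 Y-2.50 E0.4091
G1 X19.50 Y2.00 E0.4989
G1 X16.00 Y2.00 E0.5687
G1 X16.00 Y12.50 E0.7783
G1 X0.00 Y12.50 E1.0976
G1 X0.00 Y2.00 E1.3071
G1 X-1.00 Y2.00 E1.3271
G1 X-1.00 Y-2.50 E1.4169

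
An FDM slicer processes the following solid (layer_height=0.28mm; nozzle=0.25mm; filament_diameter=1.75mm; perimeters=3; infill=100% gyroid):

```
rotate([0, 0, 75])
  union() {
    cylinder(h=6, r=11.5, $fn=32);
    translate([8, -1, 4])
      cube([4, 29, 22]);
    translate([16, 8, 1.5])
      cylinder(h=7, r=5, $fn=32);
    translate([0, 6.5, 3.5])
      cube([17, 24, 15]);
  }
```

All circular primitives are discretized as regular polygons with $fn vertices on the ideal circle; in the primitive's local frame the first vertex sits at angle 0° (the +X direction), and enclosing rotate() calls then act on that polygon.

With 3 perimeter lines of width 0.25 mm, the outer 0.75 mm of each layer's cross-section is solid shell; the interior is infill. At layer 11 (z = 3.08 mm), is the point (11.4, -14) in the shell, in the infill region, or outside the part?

At z = 3.08 mm: the r=11.5 cylinder contributes a regular 32-gon of circumradius 11.5; the cube at (8, -1) is not intersected at this z (z outside [4, 26]); the r=5 cylinder at (16, 8) contributes a regular 32-gon of circumradius 5; the cube at (0, 6.5) is absent (z outside [3.5, 18.5]); Merging all regions: the 2 present regions are separate (no shared area or edge), so areas and boundary lengths simply add and each stays a separate island — 2 connected regions; (whole slice rotated 75° about Z — lengths, areas and connectivity unchanged). Overall, the cross-section has 2 separate islands. Undo the 75° rotation: the query point maps to (-10.572, -14.635) in the un-rotated model frame. The nearest boundary edge runs (-6.39, -9.56)→(-8.13, -8.13); distance from the point to it = 6.58 mm. The point is not inside any of the regions above, so it lies outside the cross-section (6.58 mm from the nearest boundary).

outside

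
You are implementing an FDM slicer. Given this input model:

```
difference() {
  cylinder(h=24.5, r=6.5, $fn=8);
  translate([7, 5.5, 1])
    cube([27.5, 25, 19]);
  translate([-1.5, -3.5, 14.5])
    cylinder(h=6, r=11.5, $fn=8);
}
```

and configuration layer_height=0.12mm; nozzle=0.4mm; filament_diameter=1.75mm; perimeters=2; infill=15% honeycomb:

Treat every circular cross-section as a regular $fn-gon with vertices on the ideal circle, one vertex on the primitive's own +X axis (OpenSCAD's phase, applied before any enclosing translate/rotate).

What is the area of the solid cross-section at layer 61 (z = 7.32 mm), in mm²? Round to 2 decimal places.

At z = 7.32 mm: the r=6.5 cylinder gives a regular 8-gon of circumradius 6.5 (constant along its height) (area = (8/2)·6.500²·sin(360°/8) = 119.50 mm²); the cube at (7, 5.5) (footprint 27.5×25) is included at this height (area 687.50 mm²); the cylinder at (-1.5, -3.5) is not intersected at this z (z outside [14.5, 20.5]); Taking the first minus the rest: starting from the r=6.5 cylinder (119.50 mm²), the 27.5×25 cube at (7, 5.5) misses the remaining region (no effect) — area = 119.50 mm². Overall, the cross-section is a single solid region. Net area = 119.50 mm².

119.50 mm²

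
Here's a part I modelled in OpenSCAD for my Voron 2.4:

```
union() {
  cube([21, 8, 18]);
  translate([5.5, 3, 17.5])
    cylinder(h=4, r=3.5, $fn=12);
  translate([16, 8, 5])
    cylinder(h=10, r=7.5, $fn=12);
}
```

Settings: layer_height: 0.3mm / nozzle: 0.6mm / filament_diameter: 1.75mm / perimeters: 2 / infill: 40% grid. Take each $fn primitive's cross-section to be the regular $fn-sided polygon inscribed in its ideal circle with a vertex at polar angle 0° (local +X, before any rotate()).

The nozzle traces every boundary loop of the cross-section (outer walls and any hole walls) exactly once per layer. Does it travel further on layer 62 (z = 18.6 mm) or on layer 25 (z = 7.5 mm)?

layer 25 (z = 7.5 mm)

Layer 62 (z = 18.6): the cube does not reach this height (z outside [0, 18]); the cylinder at (5.5, 3): section is a regular 12-gon, circumradius r=3.5 (perimeter = 2·12·3.500·sin(180°/12) = 21.74 mm); the cylinder at (16, 8) is not intersected at this z (z outside [5, 15]); Combining (union): only the r=3.5 cylinder at (5.5, 3) is present, so the union is just that shape — boundary = 21.74 mm. So its perimeter = 21.74 mm. Layer 25 (z = 7.5): the cube is present — its section is the full 21×8 rectangle (perimeter 58.00 mm); the cylinder at (5.5, 3) does not reach this height (z outside [17.5, 21.5]); the cylinder at (16, 8): section is a regular 12-gon, circumradius r=7.5 (perimeter = 2·12·7.500·sin(180°/12) = 46.59 mm); Taking the union: the regions partially overlap (shared area 75.77 mm²), so the edge portions inside another operand are dropped and the merged outline is re-measured after clipping — boundary = 69.55 mm. So its perimeter = 69.55 mm. Layer 25 is larger (69.55 vs 21.74 mm).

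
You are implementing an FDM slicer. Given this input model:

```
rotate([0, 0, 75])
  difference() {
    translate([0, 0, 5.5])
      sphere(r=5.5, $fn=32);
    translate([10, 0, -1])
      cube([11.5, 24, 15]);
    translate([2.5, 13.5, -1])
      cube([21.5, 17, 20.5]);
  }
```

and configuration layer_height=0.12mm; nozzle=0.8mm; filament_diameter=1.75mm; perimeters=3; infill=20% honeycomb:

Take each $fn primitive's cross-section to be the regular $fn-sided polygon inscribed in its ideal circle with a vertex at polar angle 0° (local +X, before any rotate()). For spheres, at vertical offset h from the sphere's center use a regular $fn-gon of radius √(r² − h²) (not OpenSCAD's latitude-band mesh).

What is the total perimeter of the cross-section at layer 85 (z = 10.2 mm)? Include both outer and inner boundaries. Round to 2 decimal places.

At z = 10.2 mm: the r=5.5 sphere slices to a regular 32-gon of circumradius 2.857 (√(r²−h²) with h=4.7 from center) (perimeter = 2·32·2.857·sin(180°/32) = 17.92 mm); the 11.5×24 cube at (10, 0) contributes its full rectangle (perimeter 71.00 mm); the cube at (2.5, 13.5) is present — its section is the full 21.5×17 rectangle (perimeter 77.00 mm); Subtracting the remaining from the first: starting from the r=5.5 sphere, the 11.5×24 cube at (10, 0) misses the remaining region (no effect); the 21.5×17 cube at (2.5, 13.5) misses the remaining region (no effect) — boundary = 17.92 mm; (rotated 75° about Z; rotation is an isometry so areas/perimeters/island counts are preserved). Overall, the cross-section is a single solid region. Total boundary length (outer) = 17.92 mm.

17.92 mm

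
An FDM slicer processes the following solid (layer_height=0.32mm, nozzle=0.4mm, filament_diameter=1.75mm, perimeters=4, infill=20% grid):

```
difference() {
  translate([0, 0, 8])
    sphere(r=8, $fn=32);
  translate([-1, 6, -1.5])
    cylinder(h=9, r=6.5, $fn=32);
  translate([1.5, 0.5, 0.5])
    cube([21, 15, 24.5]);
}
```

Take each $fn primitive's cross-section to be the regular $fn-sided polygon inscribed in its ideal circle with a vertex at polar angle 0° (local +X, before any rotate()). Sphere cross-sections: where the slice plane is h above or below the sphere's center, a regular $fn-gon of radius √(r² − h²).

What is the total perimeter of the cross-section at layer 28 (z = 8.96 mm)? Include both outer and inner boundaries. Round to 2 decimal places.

At z = 8.96 mm: the r=8 sphere contributes a regular 32-gon of circumradius √(8²−0.96²) = 7.942 (perimeter = 2·32·7.942·sin(180°/32) = 49.82 mm); the cylinder at (-1, 6) does not reach this height (z outside [-1.5, 7.5]); the 21×15 cube at (1.5, 0.5) contributes its full rectangle (perimeter 72.00 mm); Taking the first minus the rest: starting from the r=8 sphere, the 21×15 cube at (1.5, 0.5) partially overlaps it — only the 34.21 mm² overlap (of its 315.00 mm²) is removed, clipping the outline — boundary = 53.06 mm. Overall, the cross-section is a single solid region. Total boundary length (outer) = 53.06 mm.

53.06 mm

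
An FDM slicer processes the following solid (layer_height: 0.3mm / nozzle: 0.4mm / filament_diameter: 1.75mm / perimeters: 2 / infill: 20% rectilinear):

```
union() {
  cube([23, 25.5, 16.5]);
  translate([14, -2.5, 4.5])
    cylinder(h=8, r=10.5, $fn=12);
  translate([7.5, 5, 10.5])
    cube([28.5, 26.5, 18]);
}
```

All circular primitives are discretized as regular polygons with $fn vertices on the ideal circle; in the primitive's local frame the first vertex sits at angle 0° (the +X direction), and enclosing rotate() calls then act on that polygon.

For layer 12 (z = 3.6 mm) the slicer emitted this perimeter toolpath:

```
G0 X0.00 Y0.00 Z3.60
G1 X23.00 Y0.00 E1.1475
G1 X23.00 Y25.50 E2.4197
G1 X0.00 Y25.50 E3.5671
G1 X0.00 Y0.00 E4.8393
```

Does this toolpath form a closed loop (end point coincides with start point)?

yes

Start point (G0): (0.00, 0.00). End point (last G1): the path returns to the start — closed.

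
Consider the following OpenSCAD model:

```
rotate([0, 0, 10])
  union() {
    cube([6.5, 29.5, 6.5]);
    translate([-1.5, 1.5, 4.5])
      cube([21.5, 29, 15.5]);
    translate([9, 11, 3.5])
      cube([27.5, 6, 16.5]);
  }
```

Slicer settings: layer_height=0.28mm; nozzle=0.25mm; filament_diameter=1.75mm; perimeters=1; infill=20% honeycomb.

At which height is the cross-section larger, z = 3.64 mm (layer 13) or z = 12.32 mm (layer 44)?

layer 44 (z = 12.32 mm)

Layer 13 (z = 3.64): the 6.5×29.5 cube contributes its full rectangle (area 191.75 mm²); the cube at (-1.5, 1.5) is absent (z outside [4.5, 20]); the 27.5×6 cube at (9, 11) contributes its full rectangle (area 165.00 mm²); Merging all regions: the 2 present regions are separate (no shared area or edge), so areas and boundary lengths simply add and each stays a separate island — area = 356.75 mm²; (rotated 10° about Z; rotation is an isometry so areas/perimeters/island counts are preserved). So its area = 356.75 mm². Layer 44 (z = 12.32): the cube is not intersected at this z (z outside [0, 6.5]); the cube at (-1.5, 1.5) (footprint 21.5×29) is included at this height (area 623.50 mm²); the 27.5×6 cube at (9, 11) contributes its full rectangle (area 165.00 mm²); Taking the union: the regions partially overlap — summed areas 788.50 mm² minus the doubly-counted overlap 66.00 mm² gives 722.50 mm² — area = 722.50 mm²; (whole slice rotated 10° about Z — lengths, areas and connectivity unchanged). So its area = 722.50 mm². Layer 44 is larger (722.50 vs 356.75 mm²).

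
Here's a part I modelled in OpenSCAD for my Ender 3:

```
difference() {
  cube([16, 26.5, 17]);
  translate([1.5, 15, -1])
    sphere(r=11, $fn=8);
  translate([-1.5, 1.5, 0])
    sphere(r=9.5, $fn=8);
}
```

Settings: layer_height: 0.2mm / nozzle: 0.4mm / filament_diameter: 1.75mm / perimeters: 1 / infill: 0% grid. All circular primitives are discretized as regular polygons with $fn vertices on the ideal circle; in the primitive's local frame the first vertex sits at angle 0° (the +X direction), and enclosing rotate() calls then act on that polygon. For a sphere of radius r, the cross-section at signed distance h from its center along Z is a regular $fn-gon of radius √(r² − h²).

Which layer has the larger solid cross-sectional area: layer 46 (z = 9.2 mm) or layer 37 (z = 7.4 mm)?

Layer 46 (z = 9.2): the cube is present — its section is the full 16×26.5 rectangle (area 424.00 mm²); the sphere at (1.5, 15): section is a regular 8-gon, circumradius = √(r²−h²) = √(11²−10.2²) = 4.118 (area = (8/2)·4.118²·sin(360°/8) = 47.97 mm²); the r=9.5 sphere at (-1.5, 1.5) contributes a regular 8-gon of circumradius √(9.5²−9.2²) = 2.369 (area = (8/2)·2.369²·sin(360°/8) = 15.87 mm²); Subtracting the remaining from the first: starting from the 16×26.5 cube (424.00 mm²), the r=11 sphere at (1.5, 15) partially overlaps it — only the 35.41 mm² overlap (of its 47.97 mm²) is removed, clipping the outline; the r=9.5 sphere at (-1.5, 1.5) partially overlaps it — only the 1.72 mm² overlap (of its 15.87 mm²) is removed, clipping the outline — area = 386.88 mm². So its area = 386.88 mm². Layer 37 (z = 7.4): the cube is present — its section is the full 16×26.5 rectangle (area 424.00 mm²); the r=11 sphere at (1.5, 15) slices to a regular 8-gon of circumradius 7.102 (√(r²−h²) with h=8.4 from center) (area = (8/2)·7.102²·sin(360°/8) = 142.67 mm²); the r=9.5 sphere at (-1.5, 1.5) slices to a regular 8-gon of circumradius 5.957 (√(r²−h²) with h=7.4 from center) (area = (8/2)·5.957²·sin(360°/8) = 100.38 mm²); Subtracting the remaining from the first: starting from the 16×26.5 cube (424.00 mm²), the r=11 sphere at (1.5, 15) partially overlaps it — only the 91.71 mm² overlap (of its 142.67 mm²) is removed, clipping the outline; the r=9.5 sphere at (-1.5, 1.5) partially overlaps it — only the 22.85 mm² overlap (of its 100.38 mm²) is removed, clipping the outline — area = 309.45 mm². So its area = 309.45 mm². Layer 46 is larger (386.88 vs 309.45 mm²).

layer 46 (z = 9.2 mm)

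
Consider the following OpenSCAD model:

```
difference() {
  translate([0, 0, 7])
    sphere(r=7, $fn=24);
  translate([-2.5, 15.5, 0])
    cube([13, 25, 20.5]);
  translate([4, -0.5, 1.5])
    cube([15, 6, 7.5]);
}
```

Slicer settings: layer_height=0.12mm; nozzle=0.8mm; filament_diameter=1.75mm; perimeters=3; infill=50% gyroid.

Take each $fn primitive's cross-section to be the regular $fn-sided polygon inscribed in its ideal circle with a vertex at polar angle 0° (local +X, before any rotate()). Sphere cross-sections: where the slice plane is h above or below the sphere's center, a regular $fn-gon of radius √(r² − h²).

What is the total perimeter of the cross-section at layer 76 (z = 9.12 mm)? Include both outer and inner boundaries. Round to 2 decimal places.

41.80 mm

At z = 9.12 mm: the sphere: section is a regular 24-gon, circumradius = √(r²−h²) = √(7²−2.12²) = 6.671 (perimeter = 2·24·6.671·sin(180°/24) = 41.80 mm); the 13×25 cube at (-2.5, 15.5) contributes its full rectangle (perimeter 76.00 mm); the cube at (4, -0.5) is absent (z outside [1.5, 9]); Taking the first minus the rest: starting from the r=7 sphere, the 13×25 cube at (-2.5, 15.5) misses the remaining region (no effect) — boundary = 41.80 mm. Overall, the cross-section is a single solid region. Total boundary length (outer) = 41.80 mm.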